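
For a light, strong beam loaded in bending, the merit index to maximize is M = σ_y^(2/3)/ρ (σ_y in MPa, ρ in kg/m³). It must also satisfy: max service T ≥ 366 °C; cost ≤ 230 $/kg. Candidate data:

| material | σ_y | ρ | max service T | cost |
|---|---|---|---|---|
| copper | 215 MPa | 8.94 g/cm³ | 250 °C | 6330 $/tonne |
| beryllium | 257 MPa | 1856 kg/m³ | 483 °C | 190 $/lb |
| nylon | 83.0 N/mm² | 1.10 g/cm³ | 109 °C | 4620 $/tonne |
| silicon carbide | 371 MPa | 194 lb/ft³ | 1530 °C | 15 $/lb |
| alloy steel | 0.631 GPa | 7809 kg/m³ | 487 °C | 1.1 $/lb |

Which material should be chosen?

Screen on constraints: max service T ≥ 366 °C; cost ≤ 230 $/kg. Survivors: silicon carbide, alloy steel.
After converting to SI:
  silicon carbide: σ_y = 371.0 MPa, ρ = 3108 kg/m³
  alloy steel: σ_y = 631.0 MPa, ρ = 7809 kg/m³
  silicon carbide: M = 16.6×10⁻³
  alloy steel: M = 9.42×10⁻³
Highest index: silicon carbide.

silicon carbide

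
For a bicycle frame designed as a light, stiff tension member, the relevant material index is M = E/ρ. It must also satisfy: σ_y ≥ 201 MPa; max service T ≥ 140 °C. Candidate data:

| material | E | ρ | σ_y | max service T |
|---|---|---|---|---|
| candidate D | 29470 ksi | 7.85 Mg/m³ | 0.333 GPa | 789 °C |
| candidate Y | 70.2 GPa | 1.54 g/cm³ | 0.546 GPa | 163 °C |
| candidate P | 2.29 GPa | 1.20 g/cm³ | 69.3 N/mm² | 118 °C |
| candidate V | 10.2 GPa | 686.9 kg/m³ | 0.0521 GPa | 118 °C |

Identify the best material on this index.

Screen on constraints: σ_y ≥ 201 MPa; max service T ≥ 140 °C. Survivors: candidate D, candidate Y.
In SI units:
  candidate D: E = 203.2 GPa, ρ = 7850 kg/m³
  candidate Y: E = 70.20 GPa, ρ = 1540 kg/m³
  candidate Y: M = 45.6 MN·m/kg
  candidate D: M = 25.9 MN·m/kg
The maximum is for candidate Y.

candidate Y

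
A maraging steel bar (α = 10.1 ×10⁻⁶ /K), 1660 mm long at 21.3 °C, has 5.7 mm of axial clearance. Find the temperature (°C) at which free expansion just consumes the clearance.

α·L₀·ΔT = 5.7 mm ⇒ ΔT = 5.7 / (10.1×10⁻⁶ × 1660.0) = 340.0 K.
T = 21.3 + 340.0 = 361.3 °C.

361 °C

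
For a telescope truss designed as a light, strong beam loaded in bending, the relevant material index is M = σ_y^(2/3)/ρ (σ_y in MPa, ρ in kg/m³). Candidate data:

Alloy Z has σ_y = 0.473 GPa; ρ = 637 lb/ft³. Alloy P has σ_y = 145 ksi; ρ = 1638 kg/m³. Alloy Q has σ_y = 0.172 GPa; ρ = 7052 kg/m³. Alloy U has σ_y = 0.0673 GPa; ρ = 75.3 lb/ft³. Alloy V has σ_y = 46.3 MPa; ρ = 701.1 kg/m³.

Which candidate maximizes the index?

After converting to SI:
  alloy Z: σ_y = 473.0 MPa, ρ = 10200 kg/m³
  alloy P: σ_y = 999.7 MPa, ρ = 1638 kg/m³
  alloy Q: σ_y = 172.0 MPa, ρ = 7052 kg/m³
  alloy U: σ_y = 67.30 MPa, ρ = 1206 kg/m³
  alloy V: σ_y = 46.30 MPa, ρ = 701.1 kg/m³
  alloy P: M = 61.0×10⁻³
  alloy V: M = 18.4×10⁻³
  alloy U: M = 13.7×10⁻³
  alloy Z: M = 5.95×10⁻³
  alloy Q: M = 4.39×10⁻³
Highest index: alloy P.

alloy P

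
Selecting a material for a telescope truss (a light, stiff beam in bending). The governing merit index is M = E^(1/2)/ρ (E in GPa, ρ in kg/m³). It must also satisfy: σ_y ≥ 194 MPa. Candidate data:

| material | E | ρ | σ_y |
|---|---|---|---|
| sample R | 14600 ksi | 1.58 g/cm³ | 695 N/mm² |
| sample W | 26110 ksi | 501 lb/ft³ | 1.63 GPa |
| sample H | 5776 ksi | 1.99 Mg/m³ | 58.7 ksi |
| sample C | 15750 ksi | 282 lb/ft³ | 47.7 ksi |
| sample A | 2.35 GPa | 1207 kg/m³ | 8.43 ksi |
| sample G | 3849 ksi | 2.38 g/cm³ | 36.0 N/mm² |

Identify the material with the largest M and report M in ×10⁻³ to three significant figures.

Screen on constraints: σ_y ≥ 194 MPa. Survivors: sample R, sample W, sample H, sample C.
Convert each candidate to consistent units, then evaluate M:
  sample R: E = 100.7 GPa, ρ = 1580 kg/m³
  sample W: E = 180.0 GPa, ρ = 8025 kg/m³
  sample H: E = 39.82 GPa, ρ = 1990 kg/m³
  sample C: E = 108.6 GPa, ρ = 4517 kg/m³
  sample R: M = 6.35×10⁻³
  sample H: M = 3.17×10⁻³
  sample C: M = 2.31×10⁻³
  sample W: M = 1.67×10⁻³
Sample R ranks first.

sample R, M = 6.35×10⁻³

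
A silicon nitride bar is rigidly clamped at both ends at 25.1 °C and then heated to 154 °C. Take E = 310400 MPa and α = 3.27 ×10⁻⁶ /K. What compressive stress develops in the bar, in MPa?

131 MPa

E = 310400 MPa = 310.4 GPa.
ΔT = 128.9 K. Constrained thermal stress σ = E·α·ΔT = 310.4×10³ MPa × 3.27×10⁻⁶ × 128.9 = 131 MPa (compressive).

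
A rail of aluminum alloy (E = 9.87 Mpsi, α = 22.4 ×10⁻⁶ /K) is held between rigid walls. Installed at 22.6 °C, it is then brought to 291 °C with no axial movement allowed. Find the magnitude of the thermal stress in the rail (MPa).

409 MPa

E = 9.87 Mpsi = 68.05 GPa.
ΔT = 268.4 K. Constrained thermal stress σ = E·α·ΔT = 68.05×10³ MPa × 22.4×10⁻⁶ × 268.4 = 409 MPa (compressive).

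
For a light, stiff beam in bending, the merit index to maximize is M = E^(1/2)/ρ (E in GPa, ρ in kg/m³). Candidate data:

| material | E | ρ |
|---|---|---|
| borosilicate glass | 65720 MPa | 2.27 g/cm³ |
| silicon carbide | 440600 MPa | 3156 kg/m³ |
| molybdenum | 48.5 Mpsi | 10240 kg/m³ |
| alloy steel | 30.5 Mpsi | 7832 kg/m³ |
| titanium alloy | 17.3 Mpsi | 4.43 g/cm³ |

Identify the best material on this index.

silicon carbide

In SI units:
  borosilicate glass: E = 65.72 GPa, ρ = 2270 kg/m³
  silicon carbide: E = 440.6 GPa, ρ = 3156 kg/m³
  molybdenum: E = 334.4 GPa, ρ = 10240 kg/m³
  alloy steel: E = 210.3 GPa, ρ = 7832 kg/m³
  titanium alloy: E = 119.3 GPa, ρ = 4430 kg/m³
  silicon carbide: M = 6.65×10⁻³
  borosilicate glass: M = 3.57×10⁻³
  titanium alloy: M = 2.47×10⁻³
  alloy steel: M = 1.85×10⁻³
  molybdenum: M = 1.79×10⁻³
Highest index: silicon carbide.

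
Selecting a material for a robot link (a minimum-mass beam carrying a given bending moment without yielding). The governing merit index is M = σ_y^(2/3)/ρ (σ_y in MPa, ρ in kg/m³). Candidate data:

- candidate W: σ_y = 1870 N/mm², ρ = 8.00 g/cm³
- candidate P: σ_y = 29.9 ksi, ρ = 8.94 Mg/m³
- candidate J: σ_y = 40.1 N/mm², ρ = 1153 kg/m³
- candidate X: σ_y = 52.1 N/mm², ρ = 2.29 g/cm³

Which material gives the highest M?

candidate W

In SI units:
  candidate W: σ_y = 1870 MPa, ρ = 8000 kg/m³
  candidate P: σ_y = 206.2 MPa, ρ = 8940 kg/m³
  candidate J: σ_y = 40.10 MPa, ρ = 1153 kg/m³
  candidate X: σ_y = 52.10 MPa, ρ = 2290 kg/m³
  candidate W: M = 19.0×10⁻³
  candidate J: M = 10.2×10⁻³
  candidate X: M = 6.09×10⁻³
  candidate P: M = 3.90×10⁻³
The maximum is for candidate W.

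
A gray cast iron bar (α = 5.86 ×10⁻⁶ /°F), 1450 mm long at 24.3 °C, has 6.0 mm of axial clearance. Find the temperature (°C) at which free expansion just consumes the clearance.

417 °C

α = 5.86×10⁻⁶/°F × 9/5 = 10.5×10⁻⁶/K.
α·L₀·ΔT = 6.0 mm ⇒ ΔT = 6.0 / (10.5×10⁻⁶ × 1450.0) = 392.3 K.
T = 24.3 + 392.3 = 416.6 °C.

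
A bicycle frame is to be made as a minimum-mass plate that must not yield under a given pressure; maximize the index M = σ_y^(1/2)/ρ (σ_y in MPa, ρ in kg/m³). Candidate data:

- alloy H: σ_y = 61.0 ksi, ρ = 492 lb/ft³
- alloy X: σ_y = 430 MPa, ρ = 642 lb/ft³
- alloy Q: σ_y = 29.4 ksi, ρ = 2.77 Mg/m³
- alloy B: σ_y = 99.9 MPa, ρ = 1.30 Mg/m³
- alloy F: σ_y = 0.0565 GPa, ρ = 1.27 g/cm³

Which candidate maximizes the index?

Convert each candidate to consistent units, then evaluate M:
  alloy H: σ_y = 420.6 MPa, ρ = 7881 kg/m³
  alloy X: σ_y = 430.0 MPa, ρ = 10280 kg/m³
  alloy Q: σ_y = 202.7 MPa, ρ = 2770 kg/m³
  alloy B: σ_y = 99.90 MPa, ρ = 1300 kg/m³
  alloy F: σ_y = 56.50 MPa, ρ = 1270 kg/m³
  alloy B: M = 7.69×10⁻³
  alloy F: M = 5.92×10⁻³
  alloy Q: M = 5.14×10⁻³
  alloy H: M = 2.60×10⁻³
  alloy X: M = 2.02×10⁻³
Alloy B ranks first.

alloy B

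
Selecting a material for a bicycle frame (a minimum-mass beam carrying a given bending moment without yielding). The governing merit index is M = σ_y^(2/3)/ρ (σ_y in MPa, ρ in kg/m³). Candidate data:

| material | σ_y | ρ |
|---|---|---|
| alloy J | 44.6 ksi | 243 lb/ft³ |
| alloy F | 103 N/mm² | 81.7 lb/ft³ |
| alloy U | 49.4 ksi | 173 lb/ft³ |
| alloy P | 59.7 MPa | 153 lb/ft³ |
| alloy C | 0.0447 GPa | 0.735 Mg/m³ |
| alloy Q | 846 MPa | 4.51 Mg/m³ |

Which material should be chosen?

alloy Q

After converting to SI:
  alloy J: σ_y = 307.5 MPa, ρ = 3892 kg/m³
  alloy F: σ_y = 103.0 MPa, ρ = 1309 kg/m³
  alloy U: σ_y = 340.6 MPa, ρ = 2771 kg/m³
  alloy P: σ_y = 59.70 MPa, ρ = 2451 kg/m³
  alloy C: σ_y = 44.70 MPa, ρ = 735.0 kg/m³
  alloy Q: σ_y = 846.0 MPa, ρ = 4510 kg/m³
  alloy Q: M = 19.8×10⁻³
  alloy U: M = 17.6×10⁻³
  alloy C: M = 17.1×10⁻³
  alloy F: M = 16.8×10⁻³
  alloy J: M = 11.7×10⁻³
  alloy P: M = 6.23×10⁻³
The maximum is for alloy Q.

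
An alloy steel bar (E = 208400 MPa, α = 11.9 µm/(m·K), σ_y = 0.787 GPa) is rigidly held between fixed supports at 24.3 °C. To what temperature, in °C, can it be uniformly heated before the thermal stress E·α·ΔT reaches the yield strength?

E = 208400 MPa = 208.4 GPa.
σ_y = 0.787 GPa = 787.0 MPa.
E·α·ΔT = 787.0 MPa ⇒ ΔT = 787.0 / (208.4×10³ × 11.9×10⁻⁶) = 317.3 K.
T = 24.3 + 317.3 = 341.6 °C.

342 °C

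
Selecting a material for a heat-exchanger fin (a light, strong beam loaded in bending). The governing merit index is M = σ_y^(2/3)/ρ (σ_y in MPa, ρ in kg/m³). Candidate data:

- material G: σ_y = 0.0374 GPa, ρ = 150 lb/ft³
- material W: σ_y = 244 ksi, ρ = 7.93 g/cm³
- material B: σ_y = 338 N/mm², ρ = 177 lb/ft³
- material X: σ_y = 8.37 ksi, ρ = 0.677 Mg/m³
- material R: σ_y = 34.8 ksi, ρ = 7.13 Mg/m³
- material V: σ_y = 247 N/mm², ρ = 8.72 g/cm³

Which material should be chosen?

Normalizing units and computing the index:
  material G: σ_y = 37.40 MPa, ρ = 2403 kg/m³
  material W: σ_y = 1682 MPa, ρ = 7930 kg/m³
  material B: σ_y = 338.0 MPa, ρ = 2835 kg/m³
  material X: σ_y = 57.71 MPa, ρ = 677.0 kg/m³
  material R: σ_y = 239.9 MPa, ρ = 7130 kg/m³
  material V: σ_y = 247.0 MPa, ρ = 8720 kg/m³
  material X: M = 22.1×10⁻³
  material W: M = 17.8×10⁻³
  material B: M = 17.1×10⁻³
  material R: M = 5.42×10⁻³
  material G: M = 4.65×10⁻³
  material V: M = 4.51×10⁻³
Material X has the largest M.

material X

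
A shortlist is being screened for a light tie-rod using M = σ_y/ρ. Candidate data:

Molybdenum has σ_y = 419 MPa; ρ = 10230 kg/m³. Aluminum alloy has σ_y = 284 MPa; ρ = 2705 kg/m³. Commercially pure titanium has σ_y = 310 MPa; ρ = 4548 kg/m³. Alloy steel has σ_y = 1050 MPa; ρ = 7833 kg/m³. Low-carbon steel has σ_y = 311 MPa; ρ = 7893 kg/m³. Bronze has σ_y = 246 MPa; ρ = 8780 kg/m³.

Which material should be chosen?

alloy steel

Evaluate M for each candidate:
  alloy steel: M = 134 kN·m/kg
  aluminum alloy: M = 105 kN·m/kg
  commercially pure titanium: M = 68.2 kN·m/kg
  molybdenum: M = 41.0 kN·m/kg
  low-carbon steel: M = 39.4 kN·m/kg
  bronze: M = 28.0 kN·m/kg
The maximum is for alloy steel.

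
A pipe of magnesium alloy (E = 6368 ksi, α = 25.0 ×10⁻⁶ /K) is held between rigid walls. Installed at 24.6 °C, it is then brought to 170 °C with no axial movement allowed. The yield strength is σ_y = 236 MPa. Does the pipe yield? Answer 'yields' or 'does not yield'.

does not yield

E = 6368 ksi = 43.91 GPa.
ΔT = 145.4 K. Constrained thermal stress σ = E·α·ΔT = 43.91×10³ MPa × 25.0×10⁻⁶ × 145.4 = 160 MPa (compressive).
Compare to σ_y = 236 MPa: σ < σ_y, so it does not yield.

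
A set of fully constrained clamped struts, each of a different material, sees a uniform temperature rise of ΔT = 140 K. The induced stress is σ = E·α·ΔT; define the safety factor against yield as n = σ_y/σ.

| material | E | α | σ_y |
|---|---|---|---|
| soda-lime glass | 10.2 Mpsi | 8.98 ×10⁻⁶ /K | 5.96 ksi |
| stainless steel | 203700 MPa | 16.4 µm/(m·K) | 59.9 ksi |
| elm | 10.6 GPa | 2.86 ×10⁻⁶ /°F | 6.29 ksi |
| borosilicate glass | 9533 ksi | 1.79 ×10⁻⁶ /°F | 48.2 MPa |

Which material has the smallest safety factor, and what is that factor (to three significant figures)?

In consistent units (E in GPa, α in ×10⁻⁶/K, σ_y in MPa):
  soda-lime glass: E = 70.33, α = 8.98, σ_y = 41.09 → σ = 88.4 MPa, n = 0.465
  stainless steel: E = 203.7, α = 16.4, σ_y = 413.0 → σ = 468 MPa, n = 0.883
  elm: E = 10.60, α = 5.15, σ_y = 43.37 → σ = 7.64 MPa, n = 5.68
  borosilicate glass: E = 65.73, α = 3.22, σ_y = 48.20 → σ = 29.6 MPa, n = 1.63
Soda-lime glass has the lowest safety factor, n = 0.465.

soda-lime glass, n = 0.465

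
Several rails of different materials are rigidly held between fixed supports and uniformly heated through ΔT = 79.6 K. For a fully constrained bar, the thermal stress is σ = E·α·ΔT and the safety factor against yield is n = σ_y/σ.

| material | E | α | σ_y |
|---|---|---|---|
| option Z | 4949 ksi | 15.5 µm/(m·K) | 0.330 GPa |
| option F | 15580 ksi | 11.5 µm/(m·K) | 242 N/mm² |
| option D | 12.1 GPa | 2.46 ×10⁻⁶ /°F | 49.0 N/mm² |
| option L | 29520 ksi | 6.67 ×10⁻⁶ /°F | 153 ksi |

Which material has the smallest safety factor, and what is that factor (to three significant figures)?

In consistent units (E in GPa, α in ×10⁻⁶/K, σ_y in MPa):
  option Z: E = 34.12, α = 15.5, σ_y = 330.0 → σ = 42.1 MPa, n = 7.84
  option F: E = 107.4, α = 11.5, σ_y = 242.0 → σ = 98.3 MPa, n = 2.46
  option D: E = 12.10, α = 4.43, σ_y = 49.00 → σ = 4.26 MPa, n = 11.5
  option L: E = 203.5, α = 12.0, σ_y = 1055 → σ = 195 MPa, n = 5.42
Smallest n: option F with n = 2.46.

option F, n = 2.46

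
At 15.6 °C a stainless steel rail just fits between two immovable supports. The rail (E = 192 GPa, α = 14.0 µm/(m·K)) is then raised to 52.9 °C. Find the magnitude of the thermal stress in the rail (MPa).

ΔT = 37.30 K. Constrained thermal stress σ = E·α·ΔT = 192.0×10³ MPa × 14.0×10⁻⁶ × 37.30 = 100 MPa (compressive).

100 MPa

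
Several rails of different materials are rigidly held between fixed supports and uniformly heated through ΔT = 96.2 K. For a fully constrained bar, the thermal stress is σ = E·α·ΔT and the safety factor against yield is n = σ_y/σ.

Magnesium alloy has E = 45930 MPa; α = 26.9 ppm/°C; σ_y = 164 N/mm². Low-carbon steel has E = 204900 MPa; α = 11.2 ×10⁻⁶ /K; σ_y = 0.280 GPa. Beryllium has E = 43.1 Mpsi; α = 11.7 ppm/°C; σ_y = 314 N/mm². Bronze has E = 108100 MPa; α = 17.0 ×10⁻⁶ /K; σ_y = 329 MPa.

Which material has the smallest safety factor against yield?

With everything in SI (GPa, ×10⁻⁶/K, MPa):
  magnesium alloy: E = 45.93, α = 26.9, σ_y = 164.0 → σ = 119 MPa, n = 1.38
  low-carbon steel: E = 204.9, α = 11.2, σ_y = 280.0 → σ = 221 MPa, n = 1.27
  beryllium: E = 297.2, α = 11.7, σ_y = 314.0 → σ = 334 MPa, n = 0.939
  bronze: E = 108.1, α = 17.0, σ_y = 329.0 → σ = 177 MPa, n = 1.86
The minimum is beryllium at n = 0.939.

beryllium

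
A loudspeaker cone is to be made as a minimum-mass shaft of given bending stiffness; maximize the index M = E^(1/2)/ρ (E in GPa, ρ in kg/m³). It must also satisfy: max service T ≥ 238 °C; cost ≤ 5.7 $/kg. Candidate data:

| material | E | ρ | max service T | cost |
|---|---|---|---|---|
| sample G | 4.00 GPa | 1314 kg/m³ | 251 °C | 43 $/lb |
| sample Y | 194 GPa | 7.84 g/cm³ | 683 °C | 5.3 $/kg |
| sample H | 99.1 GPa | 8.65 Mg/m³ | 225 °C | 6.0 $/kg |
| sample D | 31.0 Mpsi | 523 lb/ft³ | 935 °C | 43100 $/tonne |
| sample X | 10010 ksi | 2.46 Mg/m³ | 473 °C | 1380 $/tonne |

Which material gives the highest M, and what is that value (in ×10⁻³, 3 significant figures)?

Screen on constraints: max service T ≥ 238 °C; cost ≤ 5.7 $/kg. Survivors: sample Y, sample X.
After converting to SI:
  sample Y: E = 194.0 GPa, ρ = 7840 kg/m³
  sample X: E = 69.02 GPa, ρ = 2460 kg/m³
  sample X: M = 3.38×10⁻³
  sample Y: M = 1.78×10⁻³
Highest index: sample X.

sample X, M = 3.38×10⁻³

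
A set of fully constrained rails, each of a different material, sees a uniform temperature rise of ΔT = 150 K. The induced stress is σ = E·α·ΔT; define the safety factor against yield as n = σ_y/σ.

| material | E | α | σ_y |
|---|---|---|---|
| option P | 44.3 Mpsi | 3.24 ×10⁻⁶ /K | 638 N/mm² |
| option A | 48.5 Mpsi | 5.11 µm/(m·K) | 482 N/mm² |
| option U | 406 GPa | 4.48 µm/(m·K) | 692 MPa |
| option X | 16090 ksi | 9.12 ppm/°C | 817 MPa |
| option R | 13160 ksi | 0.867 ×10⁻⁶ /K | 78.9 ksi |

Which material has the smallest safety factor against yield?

option A

Converting E to GPa, α to ×10⁻⁶/K, σ_y to MPa, then σ and n for each:
  option P: E = 305.4, α = 3.24, σ_y = 638.0 → σ = 148 MPa, n = 4.30
  option A: E = 334.4, α = 5.11, σ_y = 482.0 → σ = 256 MPa, n = 1.88
  option U: E = 406.0, α = 4.48, σ_y = 692.0 → σ = 273 MPa, n = 2.54
  option X: E = 110.9, α = 9.12, σ_y = 817.0 → σ = 152 MPa, n = 5.38
  option R: E = 90.74, α = 0.867, σ_y = 544.0 → σ = 11.8 MPa, n = 46.1
Smallest n: option A with n = 1.88.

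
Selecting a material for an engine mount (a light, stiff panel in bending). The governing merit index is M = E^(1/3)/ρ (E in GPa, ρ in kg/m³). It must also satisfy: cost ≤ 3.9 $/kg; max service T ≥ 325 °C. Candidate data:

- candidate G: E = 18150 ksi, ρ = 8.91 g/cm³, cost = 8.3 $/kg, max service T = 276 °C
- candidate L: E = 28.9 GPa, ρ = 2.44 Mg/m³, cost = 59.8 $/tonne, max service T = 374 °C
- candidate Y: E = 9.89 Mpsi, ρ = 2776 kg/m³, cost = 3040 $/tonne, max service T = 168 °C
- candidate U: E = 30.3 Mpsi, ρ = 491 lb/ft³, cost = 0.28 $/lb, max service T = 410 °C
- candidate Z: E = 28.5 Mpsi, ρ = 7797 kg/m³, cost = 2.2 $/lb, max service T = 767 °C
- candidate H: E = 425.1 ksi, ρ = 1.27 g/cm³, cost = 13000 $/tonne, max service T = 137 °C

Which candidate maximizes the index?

Screen on constraints: cost ≤ 3.9 $/kg; max service T ≥ 325 °C. Survivors: candidate L, candidate U.
In SI units:
  candidate L: E = 28.90 GPa, ρ = 2440 kg/m³
  candidate U: E = 208.9 GPa, ρ = 7865 kg/m³
  candidate L: M = 1.26×10⁻³
  candidate U: M = 0.754×10⁻³
Candidate L has the largest M.

candidate L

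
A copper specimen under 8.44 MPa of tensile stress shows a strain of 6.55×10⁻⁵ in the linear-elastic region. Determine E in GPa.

E = σ/ε = 8.44 MPa / 6.55×10⁻⁵ = 128900 MPa = 129 GPa.

129 GPa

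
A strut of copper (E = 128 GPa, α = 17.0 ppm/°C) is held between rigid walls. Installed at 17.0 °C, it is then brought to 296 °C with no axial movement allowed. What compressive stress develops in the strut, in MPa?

607 MPa

ΔT = 279.0 K. Constrained thermal stress σ = E·α·ΔT = 128.0×10³ MPa × 17.0×10⁻⁶ × 279.0 = 607 MPa (compressive).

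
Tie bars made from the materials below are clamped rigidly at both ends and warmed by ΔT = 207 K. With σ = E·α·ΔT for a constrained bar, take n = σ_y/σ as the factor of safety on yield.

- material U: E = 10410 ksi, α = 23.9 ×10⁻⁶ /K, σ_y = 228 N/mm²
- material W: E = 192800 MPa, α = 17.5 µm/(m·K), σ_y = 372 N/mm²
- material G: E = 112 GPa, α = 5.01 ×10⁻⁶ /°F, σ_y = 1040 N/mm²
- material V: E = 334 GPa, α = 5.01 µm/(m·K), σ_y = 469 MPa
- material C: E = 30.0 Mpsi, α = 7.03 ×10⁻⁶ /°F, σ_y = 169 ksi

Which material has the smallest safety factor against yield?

In consistent units (E in GPa, α in ×10⁻⁶/K, σ_y in MPa):
  material U: E = 71.77, α = 23.9, σ_y = 228.0 → σ = 355 MPa, n = 0.642
  material W: E = 192.8, α = 17.5, σ_y = 372.0 → σ = 698 MPa, n = 0.533
  material G: E = 112.0, α = 9.02, σ_y = 1040 → σ = 209 MPa, n = 4.97
  material V: E = 334.0, α = 5.01, σ_y = 469.0 → σ = 346 MPa, n = 1.35
  material C: E = 206.8, α = 12.7, σ_y = 1165 → σ = 542 MPa, n = 2.15
The minimum is material W at n = 0.533.

material W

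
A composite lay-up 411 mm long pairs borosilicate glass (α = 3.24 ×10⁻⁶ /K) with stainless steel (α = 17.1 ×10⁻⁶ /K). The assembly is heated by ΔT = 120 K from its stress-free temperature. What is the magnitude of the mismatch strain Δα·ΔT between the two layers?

1.66×10⁻³

Δα = |3.24 − 17.1|×10⁻⁶/K = 13.9×10⁻⁶/K.
Mismatch strain = Δα·ΔT = 13.9×10⁻⁶ × 120.0 = 1.66×10⁻³.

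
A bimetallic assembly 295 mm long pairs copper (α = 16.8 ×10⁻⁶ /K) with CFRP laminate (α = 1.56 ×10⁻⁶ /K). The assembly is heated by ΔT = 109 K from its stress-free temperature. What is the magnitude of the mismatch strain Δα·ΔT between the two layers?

1.66×10⁻³

Δα = |16.8 − 1.56|×10⁻⁶/K = 15.2×10⁻⁶/K.
Mismatch strain = Δα·ΔT = 15.2×10⁻⁶ × 109.0 = 1.66×10⁻³.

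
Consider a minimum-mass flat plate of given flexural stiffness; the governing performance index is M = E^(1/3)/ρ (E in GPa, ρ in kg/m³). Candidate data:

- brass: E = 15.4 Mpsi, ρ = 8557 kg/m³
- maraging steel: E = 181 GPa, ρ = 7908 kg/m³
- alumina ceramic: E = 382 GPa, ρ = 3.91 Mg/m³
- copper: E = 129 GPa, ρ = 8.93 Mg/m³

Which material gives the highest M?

alumina ceramic

Convert each candidate to consistent units, then evaluate M:
  brass: E = 106.2 GPa, ρ = 8557 kg/m³
  maraging steel: E = 181.0 GPa, ρ = 7908 kg/m³
  alumina ceramic: E = 382.0 GPa, ρ = 3910 kg/m³
  copper: E = 129.0 GPa, ρ = 8930 kg/m³
  alumina ceramic: M = 1.86×10⁻³
  maraging steel: M = 0.715×10⁻³
  copper: M = 0.566×10⁻³
  brass: M = 0.553×10⁻³
The maximum is for alumina ceramic.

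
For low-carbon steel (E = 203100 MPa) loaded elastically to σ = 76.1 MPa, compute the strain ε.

3.75×10⁻⁴

E = 203100 MPa = 203.1 GPa = 203100 MPa.
ε = σ/E = 76.1 / 203100 = 3.75×10⁻⁴.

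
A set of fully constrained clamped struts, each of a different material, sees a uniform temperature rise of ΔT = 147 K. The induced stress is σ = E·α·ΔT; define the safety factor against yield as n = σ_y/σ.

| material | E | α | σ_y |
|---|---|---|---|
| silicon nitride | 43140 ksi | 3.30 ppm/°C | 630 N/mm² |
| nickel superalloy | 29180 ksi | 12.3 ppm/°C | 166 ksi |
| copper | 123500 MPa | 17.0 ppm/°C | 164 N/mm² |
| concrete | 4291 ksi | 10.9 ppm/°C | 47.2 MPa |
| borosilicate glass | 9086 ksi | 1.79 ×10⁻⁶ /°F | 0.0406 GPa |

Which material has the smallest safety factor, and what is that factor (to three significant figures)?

copper, n = 0.531

Converting E to GPa, α to ×10⁻⁶/K, σ_y to MPa, then σ and n for each:
  silicon nitride: E = 297.4, α = 3.30, σ_y = 630.0 → σ = 144 MPa, n = 4.37
  nickel superalloy: E = 201.2, α = 12.3, σ_y = 1145 → σ = 364 MPa, n = 3.15
  copper: E = 123.5, α = 17.0, σ_y = 164.0 → σ = 309 MPa, n = 0.531
  concrete: E = 29.59, α = 10.9, σ_y = 47.20 → σ = 47.4 MPa, n = 0.996
  borosilicate glass: E = 62.65, α = 3.22, σ_y = 40.60 → σ = 29.7 MPa, n = 1.37
Copper has the lowest safety factor, n = 0.531.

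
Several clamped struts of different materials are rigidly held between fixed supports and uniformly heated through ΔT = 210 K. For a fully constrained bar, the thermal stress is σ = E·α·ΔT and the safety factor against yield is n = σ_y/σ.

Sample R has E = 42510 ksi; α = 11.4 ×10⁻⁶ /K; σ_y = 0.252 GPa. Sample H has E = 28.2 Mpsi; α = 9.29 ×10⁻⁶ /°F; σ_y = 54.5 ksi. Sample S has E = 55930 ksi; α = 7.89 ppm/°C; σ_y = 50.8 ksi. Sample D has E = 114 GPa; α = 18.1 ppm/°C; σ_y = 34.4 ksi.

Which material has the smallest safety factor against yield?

sample R

Per material, after unit conversion:
  sample R: E = 293.1, α = 11.4, σ_y = 252.0 → σ = 702 MPa, n = 0.359
  sample H: E = 194.4, α = 16.7, σ_y = 375.8 → σ = 683 MPa, n = 0.550
  sample S: E = 385.6, α = 7.89, σ_y = 350.3 → σ = 639 MPa, n = 0.548
  sample D: E = 114.0, α = 18.1, σ_y = 237.2 → σ = 433 MPa, n = 0.547
The minimum is sample R at n = 0.359.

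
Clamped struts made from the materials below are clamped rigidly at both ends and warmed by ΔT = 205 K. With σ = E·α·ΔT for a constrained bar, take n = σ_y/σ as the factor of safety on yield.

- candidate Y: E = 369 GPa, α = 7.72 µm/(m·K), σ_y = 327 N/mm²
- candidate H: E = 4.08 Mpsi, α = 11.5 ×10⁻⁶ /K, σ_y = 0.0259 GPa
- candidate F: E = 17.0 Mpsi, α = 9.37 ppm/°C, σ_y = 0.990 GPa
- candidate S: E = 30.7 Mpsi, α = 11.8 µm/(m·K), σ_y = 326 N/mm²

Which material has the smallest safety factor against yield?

Per material, after unit conversion:
  candidate Y: E = 369.0, α = 7.72, σ_y = 327.0 → σ = 584 MPa, n = 0.560
  candidate H: E = 28.13, α = 11.5, σ_y = 25.90 → σ = 66.3 MPa, n = 0.391
  candidate F: E = 117.2, α = 9.37, σ_y = 990.0 → σ = 225 MPa, n = 4.40
  candidate S: E = 211.7, α = 11.8, σ_y = 326.0 → σ = 512 MPa, n = 0.637
Smallest n: candidate H with n = 0.391.

candidate H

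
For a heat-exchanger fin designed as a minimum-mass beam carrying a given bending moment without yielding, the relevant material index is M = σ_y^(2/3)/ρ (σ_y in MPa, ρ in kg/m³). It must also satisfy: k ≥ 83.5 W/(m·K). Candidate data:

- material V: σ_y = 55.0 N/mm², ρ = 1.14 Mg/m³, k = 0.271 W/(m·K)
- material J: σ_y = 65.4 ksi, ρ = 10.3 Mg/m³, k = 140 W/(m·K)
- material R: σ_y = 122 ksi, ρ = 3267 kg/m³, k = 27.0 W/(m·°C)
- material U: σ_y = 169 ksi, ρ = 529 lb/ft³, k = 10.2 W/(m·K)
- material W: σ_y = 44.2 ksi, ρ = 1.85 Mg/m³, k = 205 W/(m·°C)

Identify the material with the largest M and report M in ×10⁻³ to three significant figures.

material W, M = 24.5×10⁻³

Screen on constraints: k ≥ 83.5 W/(m·K). Survivors: material J, material W.
Normalizing units and computing the index:
  material J: σ_y = 450.9 MPa, ρ = 10300 kg/m³
  material W: σ_y = 304.7 MPa, ρ = 1850 kg/m³
  material W: M = 24.5×10⁻³
  material J: M = 5.71×10⁻³
Material W ranks first.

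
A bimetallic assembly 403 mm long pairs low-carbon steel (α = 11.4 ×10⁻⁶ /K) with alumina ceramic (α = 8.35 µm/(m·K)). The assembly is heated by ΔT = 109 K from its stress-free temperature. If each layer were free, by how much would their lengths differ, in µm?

Δα = |11.4 − 8.35|×10⁻⁶/K = 3.05×10⁻⁶/K.
ΔL_mismatch = Δα·L·ΔT = 3.05×10⁻⁶ × 403.0 mm × 109.0 K = 134 µm.

134 µm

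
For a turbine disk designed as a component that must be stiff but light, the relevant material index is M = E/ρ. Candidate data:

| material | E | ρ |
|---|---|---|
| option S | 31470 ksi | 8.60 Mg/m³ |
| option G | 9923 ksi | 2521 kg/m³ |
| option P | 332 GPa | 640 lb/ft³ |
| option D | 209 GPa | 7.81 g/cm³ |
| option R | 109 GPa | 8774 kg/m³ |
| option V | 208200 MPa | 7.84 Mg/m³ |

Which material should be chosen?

option P

Normalizing units and computing the index:
  option S: E = 217.0 GPa, ρ = 8600 kg/m³
  option G: E = 68.42 GPa, ρ = 2521 kg/m³
  option P: E = 332.0 GPa, ρ = 10250 kg/m³
  option D: E = 209.0 GPa, ρ = 7810 kg/m³
  option R: E = 109.0 GPa, ρ = 8774 kg/m³
  option V: E = 208.2 GPa, ρ = 7840 kg/m³
  option P: M = 32.4 MN·m/kg
  option G: M = 27.1 MN·m/kg
  option D: M = 26.8 MN·m/kg
  option V: M = 26.6 MN·m/kg
  option S: M = 25.2 MN·m/kg
  option R: M = 12.4 MN·m/kg
Option P ranks first.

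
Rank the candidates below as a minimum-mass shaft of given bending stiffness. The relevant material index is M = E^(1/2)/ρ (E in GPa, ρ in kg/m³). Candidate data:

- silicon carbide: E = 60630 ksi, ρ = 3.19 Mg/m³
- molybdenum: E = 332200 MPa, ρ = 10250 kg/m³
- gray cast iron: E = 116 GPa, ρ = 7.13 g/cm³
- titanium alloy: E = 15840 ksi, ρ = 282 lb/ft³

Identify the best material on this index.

Convert each candidate to consistent units, then evaluate M:
  silicon carbide: E = 418.0 GPa, ρ = 3190 kg/m³
  molybdenum: E = 332.2 GPa, ρ = 10250 kg/m³
  gray cast iron: E = 116.0 GPa, ρ = 7130 kg/m³
  titanium alloy: E = 109.2 GPa, ρ = 4517 kg/m³
  silicon carbide: M = 6.41×10⁻³
  titanium alloy: M = 2.31×10⁻³
  molybdenum: M = 1.78×10⁻³
  gray cast iron: M = 1.51×10⁻³
Silicon carbide ranks first.

silicon carbide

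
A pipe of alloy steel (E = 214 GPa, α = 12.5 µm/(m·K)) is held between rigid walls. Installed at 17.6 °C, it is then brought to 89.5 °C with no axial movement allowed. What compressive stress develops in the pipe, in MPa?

ΔT = 71.90 K. Constrained thermal stress σ = E·α·ΔT = 214.0×10³ MPa × 12.5×10⁻⁶ × 71.90 = 192 MPa (compressive).

192 MPa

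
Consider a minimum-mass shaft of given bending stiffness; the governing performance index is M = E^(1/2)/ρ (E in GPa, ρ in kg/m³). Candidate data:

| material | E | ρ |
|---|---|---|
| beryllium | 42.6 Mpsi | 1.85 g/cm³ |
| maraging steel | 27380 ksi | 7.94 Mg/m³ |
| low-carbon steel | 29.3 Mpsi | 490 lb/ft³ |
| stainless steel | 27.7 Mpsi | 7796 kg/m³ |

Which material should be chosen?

In SI units:
  beryllium: E = 293.7 GPa, ρ = 1850 kg/m³
  maraging steel: E = 188.8 GPa, ρ = 7940 kg/m³
  low-carbon steel: E = 202.0 GPa, ρ = 7849 kg/m³
  stainless steel: E = 191.0 GPa, ρ = 7796 kg/m³
  beryllium: M = 9.26×10⁻³
  low-carbon steel: M = 1.81×10⁻³
  stainless steel: M = 1.77×10⁻³
  maraging steel: M = 1.73×10⁻³
Highest index: beryllium.

beryllium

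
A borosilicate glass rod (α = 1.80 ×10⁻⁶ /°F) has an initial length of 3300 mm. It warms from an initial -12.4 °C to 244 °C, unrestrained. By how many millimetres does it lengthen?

Convert α: 1.80×10⁻⁶/°F × (9/5) = 3.24×10⁻⁶/K.
ΔT = 244 − (-12.4) = 256.4 K.
ΔL = α·L₀·ΔT = 3.24×10⁻⁶ × 3300 mm × 256.4 K = 2.74 mm.

2.74 mm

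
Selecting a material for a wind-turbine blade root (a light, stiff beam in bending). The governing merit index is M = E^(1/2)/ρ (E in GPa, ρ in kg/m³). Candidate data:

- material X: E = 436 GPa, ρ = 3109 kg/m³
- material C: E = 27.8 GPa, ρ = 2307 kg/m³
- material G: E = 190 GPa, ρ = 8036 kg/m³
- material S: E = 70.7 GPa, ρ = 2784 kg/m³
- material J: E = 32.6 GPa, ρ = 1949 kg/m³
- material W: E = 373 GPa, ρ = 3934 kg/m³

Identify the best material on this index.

Per-candidate index values:
  material X: M = 6.72×10⁻³
  material W: M = 4.91×10⁻³
  material S: M = 3.02×10⁻³
  material J: M = 2.93×10⁻³
  material C: M = 2.29×10⁻³
  material G: M = 1.72×10⁻³
The maximum is for material X.

material X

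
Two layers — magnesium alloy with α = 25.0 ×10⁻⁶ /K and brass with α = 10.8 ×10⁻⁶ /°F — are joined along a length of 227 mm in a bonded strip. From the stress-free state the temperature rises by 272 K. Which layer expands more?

magnesium alloy

brass: α = 10.8×10⁻⁶/°F × 9/5 = 19.4×10⁻⁶/K.
α(magnesium alloy) = 25.0×10⁻⁶/K vs α(brass) = 19.4×10⁻⁶/K.
Higher α expands more for the same ΔT: magnesium alloy.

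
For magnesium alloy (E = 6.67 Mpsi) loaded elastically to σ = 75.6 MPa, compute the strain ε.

1.64×10⁻³

E = 6.67 Mpsi = 45.99 GPa = 45990 MPa.
ε = σ/E = 75.6 / 45990 = 1.64×10⁻³.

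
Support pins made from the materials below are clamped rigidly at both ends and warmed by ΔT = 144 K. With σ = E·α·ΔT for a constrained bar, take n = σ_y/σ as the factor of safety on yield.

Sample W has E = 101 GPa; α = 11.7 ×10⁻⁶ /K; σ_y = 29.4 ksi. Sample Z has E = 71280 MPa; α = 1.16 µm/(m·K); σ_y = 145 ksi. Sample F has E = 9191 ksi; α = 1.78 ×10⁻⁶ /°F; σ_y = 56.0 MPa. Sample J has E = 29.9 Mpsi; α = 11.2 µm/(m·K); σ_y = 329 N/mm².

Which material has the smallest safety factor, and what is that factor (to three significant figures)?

sample J, n = 0.990

Per material, after unit conversion:
  sample W: E = 101.0, α = 11.7, σ_y = 202.7 → σ = 170 MPa, n = 1.19
  sample Z: E = 71.28, α = 1.16, σ_y = 999.7 → σ = 11.9 MPa, n = 84.0
  sample F: E = 63.37, α = 3.20, σ_y = 56.00 → σ = 29.2 MPa, n = 1.92
  sample J: E = 206.2, α = 11.2, σ_y = 329.0 → σ = 332 MPa, n = 0.990
Sample J has the lowest safety factor, n = 0.990.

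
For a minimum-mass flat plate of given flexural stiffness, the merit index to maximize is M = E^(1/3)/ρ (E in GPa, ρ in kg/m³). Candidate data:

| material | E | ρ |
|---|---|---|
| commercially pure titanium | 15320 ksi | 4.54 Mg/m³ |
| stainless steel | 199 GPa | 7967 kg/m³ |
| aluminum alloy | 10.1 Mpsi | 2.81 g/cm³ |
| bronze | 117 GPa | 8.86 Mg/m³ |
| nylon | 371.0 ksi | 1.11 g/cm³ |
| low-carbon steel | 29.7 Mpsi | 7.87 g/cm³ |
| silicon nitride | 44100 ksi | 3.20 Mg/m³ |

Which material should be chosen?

silicon nitride

Normalizing units and computing the index:
  commercially pure titanium: E = 105.6 GPa, ρ = 4540 kg/m³
  stainless steel: E = 199.0 GPa, ρ = 7967 kg/m³
  aluminum alloy: E = 69.64 GPa, ρ = 2810 kg/m³
  bronze: E = 117.0 GPa, ρ = 8860 kg/m³
  nylon: E = 2.558 GPa, ρ = 1110 kg/m³
  low-carbon steel: E = 204.8 GPa, ρ = 7870 kg/m³
  silicon nitride: E = 304.1 GPa, ρ = 3200 kg/m³
  silicon nitride: M = 2.10×10⁻³
  aluminum alloy: M = 1.46×10⁻³
  nylon: M = 1.23×10⁻³
  commercially pure titanium: M = 1.04×10⁻³
  low-carbon steel: M = 0.749×10⁻³
  stainless steel: M = 0.733×10⁻³
  bronze: M = 0.552×10⁻³
Silicon nitride ranks first.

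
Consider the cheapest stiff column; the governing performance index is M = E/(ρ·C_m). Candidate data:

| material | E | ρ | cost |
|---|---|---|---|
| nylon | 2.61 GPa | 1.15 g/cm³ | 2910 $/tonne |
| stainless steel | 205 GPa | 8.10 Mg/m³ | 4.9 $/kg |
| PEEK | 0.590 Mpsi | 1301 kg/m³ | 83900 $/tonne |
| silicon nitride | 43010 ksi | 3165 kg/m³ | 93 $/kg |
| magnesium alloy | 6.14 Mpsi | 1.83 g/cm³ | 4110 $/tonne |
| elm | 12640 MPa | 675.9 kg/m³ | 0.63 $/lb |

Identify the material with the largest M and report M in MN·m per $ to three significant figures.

In SI units:
  nylon: E = 2.610 GPa, ρ = 1150 kg/m³, cost = 2.910 $/kg
  stainless steel: E = 205.0 GPa, ρ = 8100 kg/m³, cost = 4.900 $/kg
  PEEK: E = 4.068 GPa, ρ = 1301 kg/m³, cost = 83.90 $/kg
  silicon nitride: E = 296.5 GPa, ρ = 3165 kg/m³, cost = 93.00 $/kg
  magnesium alloy: E = 42.33 GPa, ρ = 1830 kg/m³, cost = 4.110 $/kg
  elm: E = 12.64 GPa, ρ = 675.9 kg/m³, cost = 1.389 $/kg
  elm: M = 13.5 MN·m per $
  magnesium alloy: M = 5.63 MN·m per $
  stainless steel: M = 5.17 MN·m per $
  silicon nitride: M = 1.01 MN·m per $
  nylon: M = 0.780 MN·m per $
  PEEK: M = 0.0373 MN·m per $
Highest index: elm.

elm, M = 13.5 MN·m per $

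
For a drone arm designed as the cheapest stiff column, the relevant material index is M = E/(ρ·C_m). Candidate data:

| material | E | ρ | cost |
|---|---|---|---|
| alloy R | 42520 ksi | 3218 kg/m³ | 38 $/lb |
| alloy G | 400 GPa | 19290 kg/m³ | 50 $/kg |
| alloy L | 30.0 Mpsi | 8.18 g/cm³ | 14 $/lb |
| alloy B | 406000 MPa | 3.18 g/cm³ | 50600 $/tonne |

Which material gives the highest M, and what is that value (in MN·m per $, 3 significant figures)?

Normalizing units and computing the index:
  alloy R: E = 293.2 GPa, ρ = 3218 kg/m³, cost = 83.77 $/kg
  alloy G: E = 400.0 GPa, ρ = 19290 kg/m³, cost = 50.00 $/kg
  alloy L: E = 206.8 GPa, ρ = 8180 kg/m³, cost = 30.86 $/kg
  alloy B: E = 406.0 GPa, ρ = 3180 kg/m³, cost = 50.60 $/kg
  alloy B: M = 2.52 MN·m per $
  alloy R: M = 1.09 MN·m per $
  alloy L: M = 0.819 MN·m per $
  alloy G: M = 0.415 MN·m per $
The maximum is for alloy B.

alloy B, M = 2.52 MN·m per $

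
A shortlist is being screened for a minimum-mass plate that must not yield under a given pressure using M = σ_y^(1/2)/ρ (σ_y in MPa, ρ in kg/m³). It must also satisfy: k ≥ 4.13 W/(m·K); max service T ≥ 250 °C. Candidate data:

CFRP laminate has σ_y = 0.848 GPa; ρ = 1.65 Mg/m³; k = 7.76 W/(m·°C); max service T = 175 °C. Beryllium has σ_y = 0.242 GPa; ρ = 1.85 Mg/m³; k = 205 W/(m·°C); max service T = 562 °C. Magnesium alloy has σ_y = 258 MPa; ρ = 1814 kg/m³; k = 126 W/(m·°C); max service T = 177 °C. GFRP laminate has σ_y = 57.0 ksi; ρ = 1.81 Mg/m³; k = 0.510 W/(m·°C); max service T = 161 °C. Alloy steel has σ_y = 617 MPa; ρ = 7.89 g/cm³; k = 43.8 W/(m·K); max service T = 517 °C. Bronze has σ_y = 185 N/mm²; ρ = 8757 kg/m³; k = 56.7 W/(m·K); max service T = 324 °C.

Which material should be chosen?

beryllium

Screen on constraints: k ≥ 4.13 W/(m·K); max service T ≥ 250 °C. Survivors: beryllium, alloy steel, bronze.
Putting every candidate on a common basis:
  beryllium: σ_y = 242.0 MPa, ρ = 1850 kg/m³
  alloy steel: σ_y = 617.0 MPa, ρ = 7890 kg/m³
  bronze: σ_y = 185.0 MPa, ρ = 8757 kg/m³
  beryllium: M = 8.41×10⁻³
  alloy steel: M = 3.15×10⁻³
  bronze: M = 1.55×10⁻³
The maximum is for beryllium.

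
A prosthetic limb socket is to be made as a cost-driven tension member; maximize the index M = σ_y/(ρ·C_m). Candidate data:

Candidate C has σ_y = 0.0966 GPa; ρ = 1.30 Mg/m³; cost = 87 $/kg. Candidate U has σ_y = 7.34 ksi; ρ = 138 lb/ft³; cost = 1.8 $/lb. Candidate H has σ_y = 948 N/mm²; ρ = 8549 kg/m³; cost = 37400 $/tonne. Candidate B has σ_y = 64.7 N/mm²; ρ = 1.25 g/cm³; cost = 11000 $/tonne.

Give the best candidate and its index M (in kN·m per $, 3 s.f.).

candidate U, M = 5.77 kN·m per $

Convert each candidate to consistent units, then evaluate M:
  candidate C: σ_y = 96.60 MPa, ρ = 1300 kg/m³, cost = 87.00 $/kg
  candidate U: σ_y = 50.61 MPa, ρ = 2211 kg/m³, cost = 3.968 $/kg
  candidate H: σ_y = 948.0 MPa, ρ = 8549 kg/m³, cost = 37.40 $/kg
  candidate B: σ_y = 64.70 MPa, ρ = 1250 kg/m³, cost = 11.00 $/kg
  candidate U: M = 5.77 kN·m per $
  candidate B: M = 4.71 kN·m per $
  candidate H: M = 2.96 kN·m per $
  candidate C: M = 0.854 kN·m per $
Candidate U ranks first.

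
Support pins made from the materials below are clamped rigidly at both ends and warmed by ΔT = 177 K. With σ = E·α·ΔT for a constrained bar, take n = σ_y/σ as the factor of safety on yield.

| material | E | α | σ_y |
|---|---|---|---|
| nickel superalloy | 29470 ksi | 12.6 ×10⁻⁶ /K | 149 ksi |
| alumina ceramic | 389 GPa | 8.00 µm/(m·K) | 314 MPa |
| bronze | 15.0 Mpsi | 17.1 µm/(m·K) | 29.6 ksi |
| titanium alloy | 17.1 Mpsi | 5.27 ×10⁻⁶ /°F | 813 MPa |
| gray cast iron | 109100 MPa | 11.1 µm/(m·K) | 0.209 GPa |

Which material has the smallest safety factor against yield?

alumina ceramic

Per material, after unit conversion:
  nickel superalloy: E = 203.2, α = 12.6, σ_y = 1027 → σ = 453 MPa, n = 2.27
  alumina ceramic: E = 389.0, α = 8.00, σ_y = 314.0 → σ = 551 MPa, n = 0.570
  bronze: E = 103.4, α = 17.1, σ_y = 204.1 → σ = 313 MPa, n = 0.652
  titanium alloy: E = 117.9, α = 9.49, σ_y = 813.0 → σ = 198 MPa, n = 4.11
  gray cast iron: E = 109.1, α = 11.1, σ_y = 209.0 → σ = 214 MPa, n = 0.975
Alumina ceramic has the lowest safety factor, n = 0.570.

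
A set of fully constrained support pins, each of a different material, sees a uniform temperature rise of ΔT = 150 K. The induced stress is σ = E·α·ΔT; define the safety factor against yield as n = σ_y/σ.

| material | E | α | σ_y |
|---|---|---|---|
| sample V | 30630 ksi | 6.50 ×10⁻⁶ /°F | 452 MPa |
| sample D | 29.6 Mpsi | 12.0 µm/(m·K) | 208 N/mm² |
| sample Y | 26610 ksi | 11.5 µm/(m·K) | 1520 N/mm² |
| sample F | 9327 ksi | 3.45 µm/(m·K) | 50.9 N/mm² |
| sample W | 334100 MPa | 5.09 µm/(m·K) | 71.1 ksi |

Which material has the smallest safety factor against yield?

With everything in SI (GPa, ×10⁻⁶/K, MPa):
  sample V: E = 211.2, α = 11.7, σ_y = 452.0 → σ = 371 MPa, n = 1.22
  sample D: E = 204.1, α = 12.0, σ_y = 208.0 → σ = 367 MPa, n = 0.566
  sample Y: E = 183.5, α = 11.5, σ_y = 1520 → σ = 316 MPa, n = 4.80
  sample F: E = 64.31, α = 3.45, σ_y = 50.90 → σ = 33.3 MPa, n = 1.53
  sample W: E = 334.1, α = 5.09, σ_y = 490.2 → σ = 255 MPa, n = 1.92
Smallest n: sample D with n = 0.566.

sample D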